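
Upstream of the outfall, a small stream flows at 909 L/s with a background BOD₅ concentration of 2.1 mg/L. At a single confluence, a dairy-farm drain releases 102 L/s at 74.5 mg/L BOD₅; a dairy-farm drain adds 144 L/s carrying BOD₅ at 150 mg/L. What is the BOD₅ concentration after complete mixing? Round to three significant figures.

Mass balance: C = (909.0·2.100 + 102.0·74.50 + 144.0·150.0) / 1155 = 31110/1155 = 26.93 mg/L.

26.9 mg/L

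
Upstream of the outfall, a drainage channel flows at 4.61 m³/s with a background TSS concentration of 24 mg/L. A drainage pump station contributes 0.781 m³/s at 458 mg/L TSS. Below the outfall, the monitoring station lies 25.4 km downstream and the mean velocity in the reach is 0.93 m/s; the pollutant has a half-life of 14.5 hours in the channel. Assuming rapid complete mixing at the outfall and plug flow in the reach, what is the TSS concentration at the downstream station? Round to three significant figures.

60.4 mg/L

Flow-weighted average: C = (4.610·24.00 + 0.7810·458.0) / 5.391 = 468.3/5.391 = 86.87 mg/L.
Travel time t = 25.4·1000 / 0.93 = 27310 s = 7.587 h.
Half-life 14.5 h → k = ln 2 / 14.5 = 0.04780 h⁻¹ = 1.147 d⁻¹.
Applying C = C₀e^(−kt): 86.87 × 0.6958 = 60.45 mg/L.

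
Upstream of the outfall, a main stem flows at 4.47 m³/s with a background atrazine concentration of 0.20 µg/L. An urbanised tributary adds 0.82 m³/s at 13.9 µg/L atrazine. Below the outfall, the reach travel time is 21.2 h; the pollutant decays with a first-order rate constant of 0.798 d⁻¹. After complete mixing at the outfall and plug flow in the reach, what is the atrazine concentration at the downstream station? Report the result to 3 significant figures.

After mixing, C = (4.470·0.2000 + 0.8200·13.90) / 5.290 = 12.29/5.290 = 2.324 µg/L.
Applying C = C₀e^(−kt): 2.324 × 0.4942 = 1.148 µg/L.

1.15 µg/L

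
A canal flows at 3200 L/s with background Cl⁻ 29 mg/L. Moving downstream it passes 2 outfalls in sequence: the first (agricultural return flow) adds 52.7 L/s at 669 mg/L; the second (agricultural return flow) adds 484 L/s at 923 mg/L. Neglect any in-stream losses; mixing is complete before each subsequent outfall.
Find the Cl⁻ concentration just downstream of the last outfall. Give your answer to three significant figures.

Below outfall 1: Q → 3253 L/s, C = (3200·29.00 + 52.70·669.0)/3253 = 39.37 mg/L.
Below outfall 2: Q → 3737 L/s, C = (3253·39.37 + 484.0·923.0)/3737 = 153.8 mg/L.

154 mg/L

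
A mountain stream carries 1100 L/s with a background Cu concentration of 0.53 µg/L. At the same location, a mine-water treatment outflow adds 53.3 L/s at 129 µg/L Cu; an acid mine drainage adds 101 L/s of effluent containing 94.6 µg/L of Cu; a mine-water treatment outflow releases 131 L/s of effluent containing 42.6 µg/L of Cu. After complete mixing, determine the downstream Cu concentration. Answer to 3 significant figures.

16.3 µg/L

After mixing, C = (1100·0.5300 + 53.30·129.0 + 101.0·94.60 + 131.0·42.60) / 1385 = 22590/1385 = 16.31 µg/L.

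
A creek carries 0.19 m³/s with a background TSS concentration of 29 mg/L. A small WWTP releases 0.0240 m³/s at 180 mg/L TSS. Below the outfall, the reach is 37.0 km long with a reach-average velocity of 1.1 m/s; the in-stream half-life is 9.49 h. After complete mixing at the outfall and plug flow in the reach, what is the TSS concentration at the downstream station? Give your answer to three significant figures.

Mixed concentration C = ΣQC/ΣQ = (0.1900·29.00 + 0.02400·180.0) / 0.2140 = 9.830/0.2140 = 45.93 mg/L.
Travel time t = 37.0·1000 / 1.1 = 33640 s = 9.343 h.
Half-life 9.49 h → k = ln 2 / 9.49 = 0.07304 h⁻¹ = 1.753 d⁻¹.
Decay over the reach: 45.93·exp(−kt) = 45.93·0.5054 = 23.21 mg/L.

23.2 mg/L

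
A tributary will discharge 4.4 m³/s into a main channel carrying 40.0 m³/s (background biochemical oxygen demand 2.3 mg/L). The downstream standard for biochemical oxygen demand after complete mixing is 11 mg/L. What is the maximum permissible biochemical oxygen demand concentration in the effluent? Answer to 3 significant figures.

90.1 mg/L

At the limit, (Qr·Cr + Qe·Cₑ)/(Qr + Qe) = 11:
Cₑ = (44.40·11 − 40.00·2.300) / 4.400 = 90.09 mg/L.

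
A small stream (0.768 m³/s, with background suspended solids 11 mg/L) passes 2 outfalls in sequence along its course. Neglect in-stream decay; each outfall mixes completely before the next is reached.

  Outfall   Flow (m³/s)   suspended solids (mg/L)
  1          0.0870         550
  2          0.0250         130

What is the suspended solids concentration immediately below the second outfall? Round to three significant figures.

67.7 mg/L

Outfall 1: combined Q = 0.8550 m³/s; C = (0.7680·11.00 + 0.08700·550.0)/0.8550 = 65.85 mg/L.
Outfall 2: combined Q = 0.8800 m³/s; C = (0.8550·65.85 + 0.02500·130.0)/0.8800 = 67.67 mg/L.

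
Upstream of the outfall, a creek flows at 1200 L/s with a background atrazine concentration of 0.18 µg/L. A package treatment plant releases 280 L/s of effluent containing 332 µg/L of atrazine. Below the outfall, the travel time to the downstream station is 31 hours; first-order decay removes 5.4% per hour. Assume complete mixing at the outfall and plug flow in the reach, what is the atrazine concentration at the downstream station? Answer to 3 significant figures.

11.3 µg/L

Conservation of mass: C = (1200·0.1800 + 280.0·332.0) / 1480 = 93180/1480 = 62.96 µg/L.
5.4%/h lost → k = −ln(1 − 0.054) = 0.05551 h⁻¹.
Applying C = C₀e^(−kt): 62.96 × 0.1789 = 11.26 µg/L.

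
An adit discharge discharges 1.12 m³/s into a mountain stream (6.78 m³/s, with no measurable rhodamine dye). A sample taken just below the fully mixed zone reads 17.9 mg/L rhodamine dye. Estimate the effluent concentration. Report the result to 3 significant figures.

126 mg/L

Mass balance: 6.780·0 + 1.120·Cₑ = 7.900·17.90
→ Cₑ = (7.900·17.90 − 6.780·0) / 1.120 = 126.3 mg/L.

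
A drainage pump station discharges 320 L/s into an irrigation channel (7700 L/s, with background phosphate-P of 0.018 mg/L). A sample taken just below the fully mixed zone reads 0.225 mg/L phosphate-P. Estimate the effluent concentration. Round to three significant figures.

5.21 mg/L

Mass balance: 7700·0.01800 + 320.0·Cₑ = 8020·0.2250
→ Cₑ = (8020·0.2250 − 7700·0.01800) / 320.0 = 5.206 mg/L.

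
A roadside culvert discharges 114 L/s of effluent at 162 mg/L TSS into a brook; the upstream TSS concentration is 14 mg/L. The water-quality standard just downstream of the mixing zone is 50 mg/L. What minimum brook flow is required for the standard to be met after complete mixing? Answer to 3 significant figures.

Set C_mix = 50: (Q·14.00 + 114.0·162.0) / (Q + 114.0) = 50
→ Q = 114.0·(162.0 − 50)/(50 − 14.00) = 354.7 L/s.

355 L/s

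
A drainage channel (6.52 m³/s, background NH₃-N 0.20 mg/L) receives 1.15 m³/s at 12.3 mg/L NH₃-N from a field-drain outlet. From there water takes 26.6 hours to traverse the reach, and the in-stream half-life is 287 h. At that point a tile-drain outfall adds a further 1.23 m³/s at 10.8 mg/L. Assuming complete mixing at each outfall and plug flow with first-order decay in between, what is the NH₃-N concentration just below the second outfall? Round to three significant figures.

Mass balance: C = (6.520·0.2000 + 1.150·12.30) / 7.670 = 15.45/7.670 = 2.014 mg/L; combined flow 7.670 m³/s.
Half-life 287 h → k = ln 2 / 287 = 0.002415 h⁻¹ = 0.05796 d⁻¹.
Applying C = C₀e^(−kt): 2.014 × 0.9378 = 1.889 mg/L.
Second outfall: C = (7.670·1.889 + 1.230·10.80)/8.900 = 3.120 mg/L.

3.12 mg/L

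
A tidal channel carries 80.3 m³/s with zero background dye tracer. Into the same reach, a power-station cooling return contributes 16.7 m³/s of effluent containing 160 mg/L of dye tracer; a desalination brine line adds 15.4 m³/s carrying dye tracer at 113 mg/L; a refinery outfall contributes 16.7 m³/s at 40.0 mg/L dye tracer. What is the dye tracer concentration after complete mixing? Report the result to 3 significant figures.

Flow-weighted average: C = (80.30·0 + 16.70·160.0 + 15.40·113.0 + 16.70·40.00) / 129.1 = 5080/129.1 = 39.35 mg/L.

39.4 mg/L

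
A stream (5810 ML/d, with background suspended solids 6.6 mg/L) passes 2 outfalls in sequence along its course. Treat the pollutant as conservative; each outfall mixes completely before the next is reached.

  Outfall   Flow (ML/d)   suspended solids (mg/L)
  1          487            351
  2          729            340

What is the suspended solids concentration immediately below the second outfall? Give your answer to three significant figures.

65.1 mg/L

After outfall 1: Q = 5810 + 487.0 = 6297 ML/d; C = (5810·6.600 + 487.0·351.0)/6297 = 33.24 mg/L.
After outfall 2: Q = 6297 + 729.0 = 7026 ML/d; C = (6297·33.24 + 729.0·340.0)/7026 = 65.06 mg/L.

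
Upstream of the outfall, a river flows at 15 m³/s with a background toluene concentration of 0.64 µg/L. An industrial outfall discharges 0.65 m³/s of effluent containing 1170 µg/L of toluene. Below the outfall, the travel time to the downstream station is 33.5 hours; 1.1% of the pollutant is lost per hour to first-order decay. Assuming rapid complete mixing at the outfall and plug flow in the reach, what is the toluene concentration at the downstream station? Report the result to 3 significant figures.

34.0 µg/L

Mass balance: C = (15.00·0.6400 + 0.6500·1170) / 15.65 = 770.1/15.65 = 49.21 µg/L.
1.1%/h lost → k = −ln(1 − 0.011) = 0.01106 h⁻¹.
Decay over the reach: 49.21·exp(−kt) = 49.21·0.6904 = 33.97 µg/L.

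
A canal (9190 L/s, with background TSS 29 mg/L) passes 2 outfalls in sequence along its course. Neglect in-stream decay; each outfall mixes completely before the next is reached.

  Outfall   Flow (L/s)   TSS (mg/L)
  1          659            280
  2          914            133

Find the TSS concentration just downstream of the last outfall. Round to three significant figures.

After outfall 1: Q = 9190 + 659.0 = 9849 L/s; C = (9190·29.00 + 659.0·280.0)/9849 = 45.79 mg/L.
After outfall 2: Q = 9849 + 914.0 = 10760 L/s; C = (9849·45.79 + 914.0·133.0)/10760 = 53.20 mg/L.

53.2 mg/L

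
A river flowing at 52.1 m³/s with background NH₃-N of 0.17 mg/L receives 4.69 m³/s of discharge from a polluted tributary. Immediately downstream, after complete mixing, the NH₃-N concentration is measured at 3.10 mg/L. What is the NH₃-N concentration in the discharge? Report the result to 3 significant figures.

35.6 mg/L

Mass balance: 52.10·0.1700 + 4.690·Cₑ = 56.79·3.100
→ Cₑ = (56.79·3.100 − 52.10·0.1700) / 4.690 = 35.65 mg/L.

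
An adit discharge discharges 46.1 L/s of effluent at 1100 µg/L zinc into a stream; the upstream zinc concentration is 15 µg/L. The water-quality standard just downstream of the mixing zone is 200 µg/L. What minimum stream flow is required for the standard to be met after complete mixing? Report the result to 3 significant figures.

Set C_mix = 200: (Q·15.00 + 46.10·1100) / (Q + 46.10) = 200
→ Q = 46.10·(1100 − 200)/(200 − 15.00) = 224.3 L/s.

224 L/s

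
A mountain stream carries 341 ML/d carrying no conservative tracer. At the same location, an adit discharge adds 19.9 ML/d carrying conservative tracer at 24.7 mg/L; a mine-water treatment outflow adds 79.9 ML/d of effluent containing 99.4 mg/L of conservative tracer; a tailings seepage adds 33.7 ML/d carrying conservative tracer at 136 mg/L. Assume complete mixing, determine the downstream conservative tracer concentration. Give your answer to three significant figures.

Mass balance: C = (341.0·0 + 19.90·24.70 + 79.90·99.40 + 33.70·136.0) / 474.5 = 13020/474.5 = 27.43 mg/L.

27.4 mg/L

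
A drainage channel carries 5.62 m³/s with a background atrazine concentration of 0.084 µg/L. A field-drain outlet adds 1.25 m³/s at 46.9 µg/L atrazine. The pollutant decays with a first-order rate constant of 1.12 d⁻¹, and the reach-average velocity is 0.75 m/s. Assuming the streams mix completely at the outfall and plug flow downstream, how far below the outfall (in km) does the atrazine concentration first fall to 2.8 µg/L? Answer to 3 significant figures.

Conservation of mass: C = (5.620·0.08400 + 1.250·46.90) / 6.870 = 59.10/6.870 = 8.602 µg/L.
Set 8.602·exp(−k·t) = 2.8 → t = ln(8.602/2.8)/k = 86580 s = 24.05 h.
Distance = v·t = 0.75·86580 = 64940 m = 64.94 km.

64.9 km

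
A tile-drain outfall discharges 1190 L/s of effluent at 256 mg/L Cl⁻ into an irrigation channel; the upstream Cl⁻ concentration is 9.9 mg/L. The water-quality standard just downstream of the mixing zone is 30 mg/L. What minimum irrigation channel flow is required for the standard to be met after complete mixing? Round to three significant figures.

Set C_mix = 30: (Q·9.900 + 1190·256.0) / (Q + 1190) = 30
→ Q = 1190·(256.0 − 30)/(30 − 9.900) = 13380 L/s.

13400 L/s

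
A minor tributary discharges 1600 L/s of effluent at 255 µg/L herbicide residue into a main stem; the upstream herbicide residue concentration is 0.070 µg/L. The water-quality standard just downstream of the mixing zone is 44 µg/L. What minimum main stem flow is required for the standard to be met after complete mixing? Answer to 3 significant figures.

7680 L/s

Set C_mix = 44: (Q·0.07000 + 1600·255.0) / (Q + 1600) = 44
→ Q = 1600·(255.0 − 44)/(44 − 0.07000) = 7685 L/s.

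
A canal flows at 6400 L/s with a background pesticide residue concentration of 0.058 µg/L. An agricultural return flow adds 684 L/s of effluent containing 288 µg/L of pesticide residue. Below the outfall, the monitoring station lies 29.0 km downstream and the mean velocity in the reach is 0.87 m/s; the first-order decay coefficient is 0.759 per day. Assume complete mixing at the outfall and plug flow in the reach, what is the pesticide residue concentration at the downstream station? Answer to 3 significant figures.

20.8 µg/L

After mixing, C = (6400·0.05800 + 684.0·288.0) / 7084 = 197400/7084 = 27.86 µg/L.
Travel time t = 29.0·1000 / 0.87 = 33330 s = 9.259 h.
Applying C = C₀e^(−kt): 27.86 × 0.7462 = 20.79 µg/L.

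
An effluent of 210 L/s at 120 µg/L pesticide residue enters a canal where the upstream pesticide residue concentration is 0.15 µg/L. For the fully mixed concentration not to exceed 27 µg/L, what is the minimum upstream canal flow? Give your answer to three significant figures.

727 L/s

Set C_mix = 27: (Q·0.1500 + 210.0·120.0) / (Q + 210.0) = 27
→ Q = 210.0·(120.0 − 27)/(27 − 0.1500) = 727.4 L/s.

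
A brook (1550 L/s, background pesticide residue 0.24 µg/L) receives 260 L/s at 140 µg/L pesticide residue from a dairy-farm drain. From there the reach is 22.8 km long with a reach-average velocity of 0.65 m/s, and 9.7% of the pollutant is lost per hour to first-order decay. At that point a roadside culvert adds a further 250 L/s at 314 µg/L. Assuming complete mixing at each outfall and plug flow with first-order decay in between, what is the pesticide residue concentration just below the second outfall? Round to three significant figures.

44.7 µg/L

Mass balance: C = (1550·0.2400 + 260.0·140.0) / 1810 = 36770/1810 = 20.32 µg/L; combined flow 1810 L/s.
Travel time t = 22.8·1000 / 0.65 = 35080 s = 9.744 h.
9.7%/h lost → k = −ln(1 − 0.097) = 0.1020 h⁻¹.
After decay, C = 20.32 × e^(−kt) = 20.32 × 0.3700 = 7.518 µg/L.
Second outfall: C = (1810·7.518 + 250.0·314.0)/2060 = 44.71 µg/L.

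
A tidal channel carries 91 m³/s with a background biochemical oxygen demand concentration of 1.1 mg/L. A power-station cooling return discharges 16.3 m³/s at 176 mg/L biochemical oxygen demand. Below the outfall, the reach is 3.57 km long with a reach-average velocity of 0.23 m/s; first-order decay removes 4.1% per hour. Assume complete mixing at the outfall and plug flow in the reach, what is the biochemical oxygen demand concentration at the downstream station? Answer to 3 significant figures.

23.1 mg/L

Mass balance: C = (91.00·1.100 + 16.30·176.0) / 107.3 = 2969/107.3 = 27.67 mg/L.
Travel time t = 3.57·1000 / 0.23 = 15520 s = 4.312 h.
4.1%/h lost → k = −ln(1 − 0.041) = 0.04186 h⁻¹.
First-order decay: C = 27.67·exp(−k·t) = 27.67·0.8349 = 23.10 mg/L.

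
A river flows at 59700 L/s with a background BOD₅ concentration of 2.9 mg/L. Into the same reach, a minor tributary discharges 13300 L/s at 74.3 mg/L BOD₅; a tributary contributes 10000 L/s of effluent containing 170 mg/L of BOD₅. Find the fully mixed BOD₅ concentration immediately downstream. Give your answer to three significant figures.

34.5 mg/L

After mixing, C = (59700·2.900 + 13300·74.30 + 10000·170.0) / 83000 = 2861000/83000 = 34.47 mg/L.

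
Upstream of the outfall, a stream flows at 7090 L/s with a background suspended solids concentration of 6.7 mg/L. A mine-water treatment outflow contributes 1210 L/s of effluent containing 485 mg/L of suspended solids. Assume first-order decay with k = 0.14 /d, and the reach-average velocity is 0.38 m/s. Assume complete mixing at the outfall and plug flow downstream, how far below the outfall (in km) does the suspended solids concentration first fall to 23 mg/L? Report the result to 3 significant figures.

Mass balance: C = (7090·6.700 + 1210·485.0) / 8300 = 634400/8300 = 76.43 mg/L.
Set 76.43·exp(−k·t) = 23 → t = ln(76.43/23)/k = 741100 s = 205.9 h.
Distance = v·t = 0.38·741100 = 281600 m = 281.6 km.

282 km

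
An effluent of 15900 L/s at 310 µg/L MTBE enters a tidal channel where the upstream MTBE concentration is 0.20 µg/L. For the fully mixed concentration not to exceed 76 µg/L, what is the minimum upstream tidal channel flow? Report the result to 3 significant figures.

49100 L/s

Set C_mix = 76: (Q·0.2000 + 15900·310.0) / (Q + 15900) = 76
→ Q = 15900·(310.0 − 76)/(76 − 0.2000) = 49080 L/s.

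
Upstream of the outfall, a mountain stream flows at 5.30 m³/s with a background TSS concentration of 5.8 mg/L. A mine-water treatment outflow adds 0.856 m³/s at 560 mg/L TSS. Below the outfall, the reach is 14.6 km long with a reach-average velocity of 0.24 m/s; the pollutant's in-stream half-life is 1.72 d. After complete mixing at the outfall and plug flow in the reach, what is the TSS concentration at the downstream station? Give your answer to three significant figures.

62.4 mg/L

After mixing, C = (5.300·5.800 + 0.8560·560.0) / 6.156 = 510.1/6.156 = 82.86 mg/L.
Travel time t = 14.6·1000 / 0.24 = 60830 s = 16.90 h.
Half-life 1.72 d → k = ln 2 / 1.72 = 0.4030 d⁻¹.
After decay, C = 82.86 × e^(−kt) = 82.86 × 0.7530 = 62.39 mg/L.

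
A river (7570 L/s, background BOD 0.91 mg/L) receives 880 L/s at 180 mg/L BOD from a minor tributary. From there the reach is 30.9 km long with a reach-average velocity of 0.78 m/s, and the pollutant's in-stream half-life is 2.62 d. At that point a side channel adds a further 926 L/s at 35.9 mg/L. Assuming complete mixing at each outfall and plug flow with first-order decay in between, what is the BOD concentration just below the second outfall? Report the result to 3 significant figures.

19.2 mg/L

Flow-weighted average: C = (7570·0.9100 + 880.0·180.0) / 8450 = 165300/8450 = 19.56 mg/L; combined flow 8450 L/s.
Travel time t = 30.9·1000 / 0.78 = 39620 s = 11.00 h.
Half-life 2.62 d → k = ln 2 / 2.62 = 0.2646 d⁻¹.
First-order decay: C = 19.56·exp(−k·t) = 19.56·0.8858 = 17.33 mg/L.
Second outfall: C = (8450·17.33 + 926.0·35.90)/9376 = 19.16 mg/L.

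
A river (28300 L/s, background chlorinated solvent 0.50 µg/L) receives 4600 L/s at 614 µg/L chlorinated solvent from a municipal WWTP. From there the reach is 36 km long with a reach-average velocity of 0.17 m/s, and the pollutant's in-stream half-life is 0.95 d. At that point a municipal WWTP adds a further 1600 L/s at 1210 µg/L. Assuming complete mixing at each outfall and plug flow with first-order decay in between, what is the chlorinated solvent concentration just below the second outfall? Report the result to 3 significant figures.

After mixing, C = (28300·0.5000 + 4600·614.0) / 32900 = 2839000/32900 = 86.28 µg/L; combined flow 32900 L/s.
Travel time t = 36·1000 / 0.17 = 211800 s = 58.82 h.
Half-life 0.95 d → k = ln 2 / 0.95 = 0.7296 d⁻¹.
First-order decay: C = 86.28·exp(−k·t) = 86.28·0.1672 = 14.43 µg/L.
At the second outfall, C = (32900·14.43 + 1600·1210) / (32900 + 1600) = 69.88 µg/L.

69.9 µg/L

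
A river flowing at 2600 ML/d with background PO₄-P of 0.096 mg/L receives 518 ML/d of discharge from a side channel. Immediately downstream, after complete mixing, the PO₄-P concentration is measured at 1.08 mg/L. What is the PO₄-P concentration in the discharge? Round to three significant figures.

Mass balance: 2600·0.09600 + 518.0·Cₑ = 3118·1.080
→ Cₑ = (3118·1.080 − 2600·0.09600) / 518.0 = 6.019 mg/L.

6.02 mg/L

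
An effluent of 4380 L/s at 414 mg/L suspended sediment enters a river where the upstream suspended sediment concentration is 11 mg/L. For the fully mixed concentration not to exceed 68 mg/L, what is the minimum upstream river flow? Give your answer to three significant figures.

26600 L/s

Set C_mix = 68: (Q·11.00 + 4380·414.0) / (Q + 4380) = 68
→ Q = 4380·(414.0 − 68)/(68 − 11.00) = 26590 L/s.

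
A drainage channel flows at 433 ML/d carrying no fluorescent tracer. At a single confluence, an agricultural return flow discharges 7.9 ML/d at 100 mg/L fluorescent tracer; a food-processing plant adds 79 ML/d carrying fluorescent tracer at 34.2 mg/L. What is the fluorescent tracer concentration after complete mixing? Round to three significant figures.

After mixing, C = (433.0·0 + 7.900·100.0 + 79.00·34.20) / 519.9 = 3492/519.9 = 6.716 mg/L.

6.72 mg/L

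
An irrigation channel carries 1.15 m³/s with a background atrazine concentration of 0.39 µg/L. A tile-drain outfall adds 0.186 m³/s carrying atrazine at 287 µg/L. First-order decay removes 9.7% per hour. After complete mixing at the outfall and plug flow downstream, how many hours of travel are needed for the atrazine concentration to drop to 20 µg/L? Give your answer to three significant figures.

6.86 h

Conservation of mass: C = (1.150·0.3900 + 0.1860·287.0) / 1.336 = 53.83/1.336 = 40.29 µg/L.
9.7%/h lost → k = −ln(1 − 0.097) = 0.1020 h⁻¹.
40.29·exp(−k·t) = 20 → t = ln(40.29/20)/k = 24710 s = 6.865 h.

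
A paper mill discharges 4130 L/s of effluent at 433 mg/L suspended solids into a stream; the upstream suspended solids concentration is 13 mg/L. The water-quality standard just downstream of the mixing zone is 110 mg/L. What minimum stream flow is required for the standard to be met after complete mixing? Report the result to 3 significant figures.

Set C_mix = 110: (Q·13.00 + 4130·433.0) / (Q + 4130) = 110
→ Q = 4130·(433.0 − 110)/(110 − 13.00) = 13750 L/s.

13800 L/s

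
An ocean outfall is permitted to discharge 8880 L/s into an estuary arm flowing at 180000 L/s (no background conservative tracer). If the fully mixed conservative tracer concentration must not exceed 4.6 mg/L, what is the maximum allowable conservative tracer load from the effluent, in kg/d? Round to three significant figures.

75100 kg/d

Mass balance at the limit: 180000·0 + 8880·Cₑ = 188900·4.6 → Cₑ = 97.84 mg/L.
8880 L/s = 8.880 m³/s. Load = 8.880 m³/s × 97.84 g/m³ × 86 400 s/d = 75070 kg/d.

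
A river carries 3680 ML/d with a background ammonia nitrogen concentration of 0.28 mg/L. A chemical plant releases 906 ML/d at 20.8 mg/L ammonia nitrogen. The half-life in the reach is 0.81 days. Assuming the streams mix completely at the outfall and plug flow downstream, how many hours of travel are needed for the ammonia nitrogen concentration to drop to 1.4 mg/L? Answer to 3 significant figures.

31.7 h

Flow-weighted average: C = (3680·0.2800 + 906.0·20.80) / 4586 = 19880/4586 = 4.334 mg/L.
Half-life 0.81 d → k = ln 2 / 0.81 = 0.8557 d⁻¹.
4.334·exp(−k·t) = 1.4 → t = ln(4.334/1.4)/k = 114100 s = 31.69 h.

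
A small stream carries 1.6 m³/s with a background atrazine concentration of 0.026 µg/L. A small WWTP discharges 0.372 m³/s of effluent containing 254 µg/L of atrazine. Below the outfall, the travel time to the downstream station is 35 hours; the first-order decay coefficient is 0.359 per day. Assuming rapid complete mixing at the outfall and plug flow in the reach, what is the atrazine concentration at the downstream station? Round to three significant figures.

28.4 µg/L

After mixing, C = (1.600·0.02600 + 0.3720·254.0) / 1.972 = 94.53/1.972 = 47.94 µg/L.
Decay over the reach: 47.94·exp(−kt) = 47.94·0.5924 = 28.40 µg/L.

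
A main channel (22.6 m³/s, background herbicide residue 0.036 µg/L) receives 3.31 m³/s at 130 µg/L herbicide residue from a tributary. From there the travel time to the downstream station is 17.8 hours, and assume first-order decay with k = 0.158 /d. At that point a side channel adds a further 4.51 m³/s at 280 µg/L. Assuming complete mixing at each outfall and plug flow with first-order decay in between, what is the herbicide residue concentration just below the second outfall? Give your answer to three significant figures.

Mass balance: C = (22.60·0.03600 + 3.310·130.0) / 25.91 = 431.1/25.91 = 16.64 µg/L; combined flow 25.91 m³/s.
First-order decay: C = 16.64·exp(−k·t) = 16.64·0.8894 = 14.80 µg/L.
At the second outfall, C = (25.91·14.80 + 4.510·280.0) / (25.91 + 4.510) = 54.12 µg/L.

54.1 µg/L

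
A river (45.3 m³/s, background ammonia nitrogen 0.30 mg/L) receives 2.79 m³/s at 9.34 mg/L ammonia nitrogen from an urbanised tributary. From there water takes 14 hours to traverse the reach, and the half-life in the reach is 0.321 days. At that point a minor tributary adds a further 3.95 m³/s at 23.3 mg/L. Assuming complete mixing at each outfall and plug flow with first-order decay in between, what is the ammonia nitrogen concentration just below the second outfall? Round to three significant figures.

1.98 mg/L

Flow-weighted average: C = (45.30·0.3000 + 2.790·9.340) / 48.09 = 39.65/48.09 = 0.8245 mg/L; combined flow 48.09 m³/s.
Half-life 0.321 d → k = ln 2 / 0.321 = 2.159 d⁻¹.
First-order decay: C = 0.8245·exp(−k·t) = 0.8245·0.2838 = 0.2340 mg/L.
At the second outfall, C = (48.09·0.2340 + 3.950·23.30) / (48.09 + 3.950) = 1.985 mg/L.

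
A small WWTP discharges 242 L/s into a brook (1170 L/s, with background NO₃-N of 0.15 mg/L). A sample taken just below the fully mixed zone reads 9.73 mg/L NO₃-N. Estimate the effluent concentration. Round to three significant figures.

Mass balance: 1170·0.1500 + 242.0·Cₑ = 1412·9.730
→ Cₑ = (1412·9.730 − 1170·0.1500) / 242.0 = 56.05 mg/L.

56.0 mg/L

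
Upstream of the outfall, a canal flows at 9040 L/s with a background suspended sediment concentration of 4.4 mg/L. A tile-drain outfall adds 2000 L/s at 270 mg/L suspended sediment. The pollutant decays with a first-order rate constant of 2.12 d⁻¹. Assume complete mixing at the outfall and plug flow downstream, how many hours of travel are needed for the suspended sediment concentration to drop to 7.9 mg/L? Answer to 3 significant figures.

After mixing, C = (9040·4.400 + 2000·270.0) / 11040 = 579800/11040 = 52.52 mg/L.
52.52·exp(−k·t) = 7.9 → t = ln(52.52/7.9)/k = 77200 s = 21.44 h.

21.4 h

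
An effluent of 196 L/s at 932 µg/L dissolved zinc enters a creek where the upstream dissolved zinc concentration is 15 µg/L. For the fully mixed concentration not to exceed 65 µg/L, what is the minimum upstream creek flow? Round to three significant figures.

Set C_mix = 65: (Q·15.00 + 196.0·932.0) / (Q + 196.0) = 65
→ Q = 196.0·(932.0 − 65)/(65 − 15.00) = 3399 L/s.

3400 L/s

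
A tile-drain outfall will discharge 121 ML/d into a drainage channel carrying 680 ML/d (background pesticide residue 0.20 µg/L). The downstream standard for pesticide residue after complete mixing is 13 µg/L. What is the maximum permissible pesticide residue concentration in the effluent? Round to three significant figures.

At the limit, (Qr·Cr + Qe·Cₑ)/(Qr + Qe) = 13:
Cₑ = (801.0·13 − 680.0·0.2000) / 121.0 = 84.93 µg/L.

84.9 µg/L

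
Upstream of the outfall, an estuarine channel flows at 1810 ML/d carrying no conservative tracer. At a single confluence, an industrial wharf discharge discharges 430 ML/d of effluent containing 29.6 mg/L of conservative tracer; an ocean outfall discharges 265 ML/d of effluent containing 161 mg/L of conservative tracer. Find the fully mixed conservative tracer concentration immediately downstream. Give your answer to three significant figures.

22.1 mg/L

Mixed concentration C = ΣQC/ΣQ = (1810·0 + 430.0·29.60 + 265.0·161.0) / 2505 = 55390/2505 = 22.11 mg/L.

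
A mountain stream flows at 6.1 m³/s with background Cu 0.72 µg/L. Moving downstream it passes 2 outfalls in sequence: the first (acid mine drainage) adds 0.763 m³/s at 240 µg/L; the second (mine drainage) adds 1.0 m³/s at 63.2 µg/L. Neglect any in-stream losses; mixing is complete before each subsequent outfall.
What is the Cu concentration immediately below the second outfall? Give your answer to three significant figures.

Below outfall 1: Q → 6.863 m³/s, C = (6.100·0.7200 + 0.7630·240.0)/6.863 = 27.32 µg/L.
Below outfall 2: Q → 7.863 m³/s, C = (6.863·27.32 + 1.000·63.20)/7.863 = 31.89 µg/L.

31.9 µg/L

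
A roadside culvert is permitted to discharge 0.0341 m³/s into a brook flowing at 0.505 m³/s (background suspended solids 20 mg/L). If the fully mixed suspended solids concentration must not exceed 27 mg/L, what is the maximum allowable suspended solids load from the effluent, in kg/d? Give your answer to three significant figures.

Mass balance at the limit: 0.5050·20.00 + 0.03410·Cₑ = 0.5391·27 → Cₑ = 130.7 mg/L.
Load = 0.03410 m³/s × 130.7 g/m³ × 86 400 s/d = 385.0 kg/d.

385 kg/d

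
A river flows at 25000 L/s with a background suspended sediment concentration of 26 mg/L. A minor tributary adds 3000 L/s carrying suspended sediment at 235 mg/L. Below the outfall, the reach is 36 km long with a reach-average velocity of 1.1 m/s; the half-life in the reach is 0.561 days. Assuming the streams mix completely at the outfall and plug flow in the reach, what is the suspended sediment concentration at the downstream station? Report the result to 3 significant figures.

30.3 mg/L

Mixed concentration C = ΣQC/ΣQ = (25000·26.00 + 3000·235.0) / 28000 = 1355000/28000 = 48.39 mg/L.
Travel time t = 36·1000 / 1.1 = 32730 s = 9.091 h.
Half-life 0.561 d → k = ln 2 / 0.561 = 1.236 d⁻¹.
Decay over the reach: 48.39·exp(−kt) = 48.39·0.6262 = 30.31 mg/L.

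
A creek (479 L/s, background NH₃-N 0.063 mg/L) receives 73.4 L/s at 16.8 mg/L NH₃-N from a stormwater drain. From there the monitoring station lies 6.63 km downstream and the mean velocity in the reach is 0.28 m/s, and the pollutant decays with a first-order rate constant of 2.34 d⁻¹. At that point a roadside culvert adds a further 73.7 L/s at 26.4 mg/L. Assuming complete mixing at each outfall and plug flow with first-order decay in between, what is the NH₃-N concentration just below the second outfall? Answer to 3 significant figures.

4.17 mg/L

Mass balance: C = (479.0·0.06300 + 73.40·16.80) / 552.4 = 1263/552.4 = 2.287 mg/L; combined flow 552.4 L/s.
Travel time t = 6.63·1000 / 0.28 = 23680 s = 6.577 h.
First-order decay: C = 2.287·exp(−k·t) = 2.287·0.5266 = 1.204 mg/L.
At the second outfall, C = (552.4·1.204 + 73.70·26.40) / (552.4 + 73.70) = 4.170 mg/L.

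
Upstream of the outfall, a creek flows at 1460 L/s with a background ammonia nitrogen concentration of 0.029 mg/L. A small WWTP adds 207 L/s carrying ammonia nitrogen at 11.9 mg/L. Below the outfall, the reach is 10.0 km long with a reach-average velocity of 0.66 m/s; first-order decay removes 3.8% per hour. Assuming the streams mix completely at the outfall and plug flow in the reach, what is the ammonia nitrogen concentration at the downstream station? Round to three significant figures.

After mixing, C = (1460·0.02900 + 207.0·11.90) / 1667 = 2506/1667 = 1.503 mg/L.
Travel time t = 10.0·1000 / 0.66 = 15150 s = 4.209 h.
3.8%/h lost → k = −ln(1 − 0.038) = 0.03874 h⁻¹.
Applying C = C₀e^(−kt): 1.503 × 0.8495 = 1.277 mg/L.

1.28 mg/L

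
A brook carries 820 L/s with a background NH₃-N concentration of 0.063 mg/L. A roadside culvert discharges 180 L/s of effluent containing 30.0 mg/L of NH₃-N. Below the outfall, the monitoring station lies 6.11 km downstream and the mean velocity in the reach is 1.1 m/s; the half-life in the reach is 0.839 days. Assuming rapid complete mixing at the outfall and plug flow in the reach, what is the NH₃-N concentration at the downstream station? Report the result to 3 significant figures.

5.17 mg/L

Conservation of mass: C = (820.0·0.06300 + 180.0·30.00) / 1000 = 5452/1000 = 5.452 mg/L.
Travel time t = 6.11·1000 / 1.1 = 5555 s = 1.543 h.
Half-life 0.839 d → k = ln 2 / 0.839 = 0.8262 d⁻¹.
Decay over the reach: 5.452·exp(−kt) = 5.452·0.9483 = 5.170 mg/L.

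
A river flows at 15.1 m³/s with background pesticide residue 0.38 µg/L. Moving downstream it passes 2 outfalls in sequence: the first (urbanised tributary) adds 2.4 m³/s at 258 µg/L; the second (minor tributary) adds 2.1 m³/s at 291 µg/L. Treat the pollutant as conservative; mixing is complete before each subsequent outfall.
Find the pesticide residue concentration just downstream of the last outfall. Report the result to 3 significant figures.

63.1 µg/L

Below outfall 1: Q → 17.50 m³/s, C = (15.10·0.3800 + 2.400·258.0)/17.50 = 35.71 µg/L.
Below outfall 2: Q → 19.60 m³/s, C = (17.50·35.71 + 2.100·291.0)/19.60 = 63.06 µg/L.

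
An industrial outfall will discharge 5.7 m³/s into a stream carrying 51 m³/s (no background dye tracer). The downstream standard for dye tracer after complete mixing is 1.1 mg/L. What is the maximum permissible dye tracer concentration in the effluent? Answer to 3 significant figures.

10.9 mg/L

At the limit, (Qr·Cr + Qe·Cₑ)/(Qr + Qe) = 1.1:
Cₑ = (56.70·1.1 − 51.00·0) / 5.700 = 10.94 mg/L.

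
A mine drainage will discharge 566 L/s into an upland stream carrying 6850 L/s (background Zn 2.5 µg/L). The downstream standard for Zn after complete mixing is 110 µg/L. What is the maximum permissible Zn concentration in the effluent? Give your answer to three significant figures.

At the limit, (Qr·Cr + Qe·Cₑ)/(Qr + Qe) = 110:
Cₑ = (7416·110 − 6850·2.500) / 566.0 = 1411 µg/L.

1410 µg/L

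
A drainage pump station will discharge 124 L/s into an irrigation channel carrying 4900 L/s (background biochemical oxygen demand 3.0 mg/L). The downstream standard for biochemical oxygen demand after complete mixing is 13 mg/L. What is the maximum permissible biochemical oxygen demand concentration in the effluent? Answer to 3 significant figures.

408 mg/L

At the limit, (Qr·Cr + Qe·Cₑ)/(Qr + Qe) = 13:
Cₑ = (5024·13 − 4900·3.000) / 124.0 = 408.2 mg/L.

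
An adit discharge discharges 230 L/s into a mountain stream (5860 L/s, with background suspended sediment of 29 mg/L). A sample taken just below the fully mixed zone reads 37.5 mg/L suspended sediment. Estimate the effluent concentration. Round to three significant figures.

254 mg/L

Mass balance: 5860·29.00 + 230.0·Cₑ = 6090·37.50
→ Cₑ = (6090·37.50 − 5860·29.00) / 230.0 = 254.1 mg/L.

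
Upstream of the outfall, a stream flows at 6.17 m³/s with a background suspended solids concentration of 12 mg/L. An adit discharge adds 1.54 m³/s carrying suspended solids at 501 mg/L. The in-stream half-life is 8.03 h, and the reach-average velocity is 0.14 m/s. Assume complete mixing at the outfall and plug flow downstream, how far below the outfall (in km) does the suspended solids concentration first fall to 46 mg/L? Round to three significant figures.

Flow-weighted average: C = (6.170·12.00 + 1.540·501.0) / 7.710 = 845.6/7.710 = 109.7 mg/L.
Half-life 8.03 h → k = ln 2 / 8.03 = 0.08632 h⁻¹ = 2.072 d⁻¹.
Set 109.7·exp(−k·t) = 46 → t = ln(109.7/46)/k = 36240 s = 10.07 h.
Distance = v·t = 0.14·36240 = 5073 m = 5.073 km.

5.07 km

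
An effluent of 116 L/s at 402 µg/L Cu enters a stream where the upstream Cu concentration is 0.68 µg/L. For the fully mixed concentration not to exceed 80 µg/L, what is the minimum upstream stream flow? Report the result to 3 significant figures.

Set C_mix = 80: (Q·0.6800 + 116.0·402.0) / (Q + 116.0) = 80
→ Q = 116.0·(402.0 − 80)/(80 − 0.6800) = 470.9 L/s.

471 L/s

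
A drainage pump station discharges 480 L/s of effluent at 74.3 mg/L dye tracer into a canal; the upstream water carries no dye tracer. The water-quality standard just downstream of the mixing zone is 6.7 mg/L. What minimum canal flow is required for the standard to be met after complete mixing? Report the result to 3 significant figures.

4840 L/s

Set C_mix = 6.7: (Q·0 + 480.0·74.30) / (Q + 480.0) = 6.7
→ Q = 480.0·(74.30 − 6.7)/(6.7 − 0) = 4843 L/s.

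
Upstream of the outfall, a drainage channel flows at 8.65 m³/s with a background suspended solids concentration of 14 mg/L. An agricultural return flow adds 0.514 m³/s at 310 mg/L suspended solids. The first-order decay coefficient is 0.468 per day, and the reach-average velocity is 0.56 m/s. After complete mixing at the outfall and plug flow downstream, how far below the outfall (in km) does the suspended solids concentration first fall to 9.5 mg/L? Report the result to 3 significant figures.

121 km

Flow-weighted average: C = (8.650·14.00 + 0.5140·310.0) / 9.164 = 280.4/9.164 = 30.60 mg/L.
Set 30.60·exp(−k·t) = 9.5 → t = ln(30.60/9.5)/k = 216000 s = 59.99 h.
Distance = v·t = 0.56·216000 = 120900 m = 120.9 km.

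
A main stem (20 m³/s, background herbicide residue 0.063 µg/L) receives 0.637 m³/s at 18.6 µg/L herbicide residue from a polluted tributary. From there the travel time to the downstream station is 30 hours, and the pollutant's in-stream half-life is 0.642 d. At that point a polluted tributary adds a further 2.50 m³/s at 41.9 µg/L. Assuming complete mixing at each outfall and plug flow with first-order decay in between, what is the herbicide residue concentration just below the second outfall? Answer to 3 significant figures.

After mixing, C = (20.00·0.06300 + 0.6370·18.60) / 20.64 = 13.11/20.64 = 0.6352 µg/L; combined flow 20.64 m³/s.
Half-life 0.642 d → k = ln 2 / 0.642 = 1.080 d⁻¹.
After decay, C = 0.6352 × e^(−kt) = 0.6352 × 0.2593 = 0.1647 µg/L.
Second outfall: C = (20.64·0.1647 + 2.500·41.90)/23.14 = 4.674 µg/L.

4.67 µg/L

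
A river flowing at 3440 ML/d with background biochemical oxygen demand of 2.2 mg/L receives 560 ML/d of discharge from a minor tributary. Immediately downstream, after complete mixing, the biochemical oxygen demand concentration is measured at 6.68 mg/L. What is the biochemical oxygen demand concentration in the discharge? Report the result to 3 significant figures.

Mass balance: 3440·2.200 + 560.0·Cₑ = 4000·6.680
→ Cₑ = (4000·6.680 − 3440·2.200) / 560.0 = 34.20 mg/L.

34.2 mg/L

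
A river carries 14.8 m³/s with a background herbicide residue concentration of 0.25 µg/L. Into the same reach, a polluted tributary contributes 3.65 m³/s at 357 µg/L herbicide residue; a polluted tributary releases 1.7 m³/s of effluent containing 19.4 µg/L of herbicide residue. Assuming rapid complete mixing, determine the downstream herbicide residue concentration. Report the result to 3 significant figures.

66.5 µg/L

Conservation of mass: C = (14.80·0.2500 + 3.650·357.0 + 1.700·19.40) / 20.15 = 1340/20.15 = 66.49 µg/L.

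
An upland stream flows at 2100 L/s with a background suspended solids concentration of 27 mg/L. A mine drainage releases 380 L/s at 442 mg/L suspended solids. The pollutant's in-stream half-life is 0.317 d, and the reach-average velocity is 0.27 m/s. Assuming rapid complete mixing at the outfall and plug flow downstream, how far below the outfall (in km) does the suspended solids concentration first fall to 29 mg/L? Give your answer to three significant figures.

Flow-weighted average: C = (2100·27.00 + 380.0·442.0) / 2480 = 224700/2480 = 90.59 mg/L.
Half-life 0.317 d → k = ln 2 / 0.317 = 2.187 d⁻¹.
Set 90.59·exp(−k·t) = 29 → t = ln(90.59/29)/k = 45010 s = 12.50 h.
Distance = v·t = 0.27·45010 = 12150 m = 12.15 km.

12.2 km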